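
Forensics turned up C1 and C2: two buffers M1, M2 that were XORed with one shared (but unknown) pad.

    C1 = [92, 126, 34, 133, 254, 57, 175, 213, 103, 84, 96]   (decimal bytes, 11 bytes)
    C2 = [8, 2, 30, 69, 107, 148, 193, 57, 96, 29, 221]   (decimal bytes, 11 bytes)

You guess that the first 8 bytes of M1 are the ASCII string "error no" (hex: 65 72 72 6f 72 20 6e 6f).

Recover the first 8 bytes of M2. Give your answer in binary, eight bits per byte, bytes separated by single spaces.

First, C1 ⊕ C2 = (M1 ⊕ K) ⊕ (M2 ⊕ K) = M1 ⊕ M2, so the key drops out. Then M2 = (M1 ⊕ M2) ⊕ M1 over the first 8 bytes.
byte 0: (5c XOR 08) XOR 65 = 54 XOR 65 = 31
byte 1: (7e XOR 02) XOR 72 = 7c XOR 72 = 0e
byte 2: (22 XOR 1e) XOR 72 = 3c XOR 72 = 4e
byte 3: (85 XOR 45) XOR 6f = c0 XOR 6f = af
byte 4: (fe XOR 6b) XOR 72 = 95 XOR 72 = e7
byte 5: (39 XOR 94) XOR 20 = ad XOR 20 = 8d
byte 6: (af XOR c1) XOR 6e = 6e XOR 6e = 00
byte 7: (d5 XOR 39) XOR 6f = ec XOR 6f = 83

00110001 00001110 01001110 10101111 11100111 10001101 00000000 10000011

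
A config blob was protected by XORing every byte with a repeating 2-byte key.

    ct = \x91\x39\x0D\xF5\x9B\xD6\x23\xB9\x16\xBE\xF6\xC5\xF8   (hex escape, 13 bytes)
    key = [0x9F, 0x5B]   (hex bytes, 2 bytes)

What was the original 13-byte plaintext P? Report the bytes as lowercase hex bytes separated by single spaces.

The 2-byte key repeats, so the effective keystream is 9f 5b 9f 5b 9f 5b 9f 5b 9f 5b 9f 5b 9f.
byte 0: 10010001 ^ 10011111 = 00001110
byte 1: 00111001 ^ 01011011 = 01100010
byte 2: 00001101 ^ 10011111 = 10010010
byte 3: 11110101 ^ 01011011 = 10101110
byte 4: 10011011 ^ 10011111 = 00000100
byte 5: 11010110 ^ 01011011 = 10001101
byte 6: 00100011 ^ 10011111 = 10111100
byte 7: 10111001 ^ 01011011 = 11100010
byte 8: 00010110 ^ 10011111 = 10001001
byte 9: 10111110 ^ 01011011 = 11100101
byte 10: 11110110 ^ 10011111 = 01101001
byte 11: 11000101 ^ 01011011 = 10011110
byte 12: 11111000 ^ 10011111 = 01100111

0e 62 92 ae 04 8d bc e2 89 e5 69 9e 67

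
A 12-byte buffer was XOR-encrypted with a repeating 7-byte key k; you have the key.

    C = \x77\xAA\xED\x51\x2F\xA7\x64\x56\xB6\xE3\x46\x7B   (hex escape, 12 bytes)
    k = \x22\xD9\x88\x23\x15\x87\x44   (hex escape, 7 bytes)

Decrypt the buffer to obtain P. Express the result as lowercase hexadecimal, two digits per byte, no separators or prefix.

557365723a2020746f6b656e

The 7-byte key repeats, so the effective keystream is 22 d9 88 23 15 87 44 22 d9 88 23 15.
byte 0: 77 XOR 22 = 55
byte 1: aa XOR d9 = 73
byte 2: ed XOR 88 = 65
byte 3: 51 XOR 23 = 72
byte 4: 2f XOR 15 = 3a
byte 5: a7 XOR 87 = 20
byte 6: 64 XOR 44 = 20
byte 7: 56 XOR 22 = 74
byte 8: b6 XOR d9 = 6f
byte 9: e3 XOR 88 = 6b
byte 10: 46 XOR 23 = 65
byte 11: 7b XOR 15 = 6e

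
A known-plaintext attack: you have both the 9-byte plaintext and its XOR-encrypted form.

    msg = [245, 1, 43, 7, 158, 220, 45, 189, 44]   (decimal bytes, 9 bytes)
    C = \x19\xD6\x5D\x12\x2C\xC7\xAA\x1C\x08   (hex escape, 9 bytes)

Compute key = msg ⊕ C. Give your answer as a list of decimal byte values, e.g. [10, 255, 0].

Since C = msg ⊕ key, XORing both sides with msg gives key = msg ⊕ C.
245 XOR  25 = 236
  1 XOR 214 = 215
 43 XOR  93 = 118
  7 XOR  18 =  21
158 XOR  44 = 178
220 XOR 199 =  27
 45 XOR 170 = 135
189 XOR  28 = 161
 44 XOR   8 =  36

[236, 215, 118, 21, 178, 27, 135, 161, 36]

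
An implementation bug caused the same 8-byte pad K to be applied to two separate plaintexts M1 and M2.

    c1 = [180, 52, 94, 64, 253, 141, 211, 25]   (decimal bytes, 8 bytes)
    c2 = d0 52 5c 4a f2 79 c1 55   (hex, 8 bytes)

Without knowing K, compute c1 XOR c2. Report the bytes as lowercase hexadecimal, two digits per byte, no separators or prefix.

6466020a0ff4124c

c1 ⊕ c2 = (M1 ⊕ K) ⊕ (M2 ⊕ K) = M1 ⊕ M2 — the shared key cancels under XOR.
byte 0: b4 xor d0 = 64
byte 1: 34 xor 52 = 66
byte 2: 5e xor 5c = 02
byte 3: 40 xor 4a = 0a
byte 4: fd xor f2 = 0f
byte 5: 8d xor 79 = f4
byte 6: d3 xor c1 = 12
byte 7: 19 xor 55 = 4c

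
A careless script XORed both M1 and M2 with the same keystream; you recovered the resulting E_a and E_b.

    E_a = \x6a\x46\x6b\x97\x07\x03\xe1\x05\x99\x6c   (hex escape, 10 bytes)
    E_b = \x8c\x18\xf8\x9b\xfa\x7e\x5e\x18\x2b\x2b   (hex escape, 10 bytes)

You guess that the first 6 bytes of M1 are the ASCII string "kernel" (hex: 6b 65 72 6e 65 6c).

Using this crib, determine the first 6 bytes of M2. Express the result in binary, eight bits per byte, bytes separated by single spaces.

First, E_a ⊕ E_b = (M1 ⊕ K) ⊕ (M2 ⊕ K) = M1 ⊕ M2, so the key drops out. Then M2 = (M1 ⊕ M2) ⊕ M1 over the first 6 bytes.
byte 0: (6a xor 8c) xor 6b = e6 xor 6b = 8d
byte 1: (46 xor 18) xor 65 = 5e xor 65 = 3b
byte 2: (6b xor f8) xor 72 = 93 xor 72 = e1
byte 3: (97 xor 9b) xor 6e = 0c xor 6e = 62
byte 4: (07 xor fa) xor 65 = fd xor 65 = 98
byte 5: (03 xor 7e) xor 6c = 7d xor 6c = 11

10001101 00111011 11100001 01100010 10011000 00010001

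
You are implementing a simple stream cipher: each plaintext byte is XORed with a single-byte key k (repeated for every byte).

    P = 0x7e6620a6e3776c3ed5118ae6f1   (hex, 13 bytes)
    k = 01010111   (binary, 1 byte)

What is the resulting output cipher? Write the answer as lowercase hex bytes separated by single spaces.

The 1-byte key repeats, so the effective keystream is 57 57 57 57 57 57 57 57 57 57 57 57 57.
byte 0: 7e xor 57 = 29
byte 1: 66 xor 57 = 31
byte 2: 20 xor 57 = 77
byte 3: a6 xor 57 = f1
byte 4: e3 xor 57 = b4
byte 5: 77 xor 57 = 20
byte 6: 6c xor 57 = 3b
byte 7: 3e xor 57 = 69
byte 8: d5 xor 57 = 82
byte 9: 11 xor 57 = 46
byte 10: 8a xor 57 = dd
byte 11: e6 xor 57 = b1
byte 12: f1 xor 57 = a6

29 31 77 f1 b4 20 3b 69 82 46 dd b1 a6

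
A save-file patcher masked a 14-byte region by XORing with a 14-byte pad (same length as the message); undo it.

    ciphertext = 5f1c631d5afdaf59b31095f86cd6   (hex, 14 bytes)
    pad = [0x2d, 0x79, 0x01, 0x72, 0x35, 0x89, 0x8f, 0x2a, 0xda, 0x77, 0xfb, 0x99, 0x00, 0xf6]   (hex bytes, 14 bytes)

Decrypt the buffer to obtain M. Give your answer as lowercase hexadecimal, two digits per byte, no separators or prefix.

7265626f6f74207369676e616c20

XOR is its own inverse, so applying the key byte-wise gives the result directly.
5f ⊕ 2d = 72
1c ⊕ 79 = 65
63 ⊕ 01 = 62
1d ⊕ 72 = 6f
5a ⊕ 35 = 6f
fd ⊕ 89 = 74
af ⊕ 8f = 20
59 ⊕ 2a = 73
b3 ⊕ da = 69
10 ⊕ 77 = 67
95 ⊕ fb = 6e
f8 ⊕ 99 = 61
6c ⊕ 00 = 6c
d6 ⊕ f6 = 20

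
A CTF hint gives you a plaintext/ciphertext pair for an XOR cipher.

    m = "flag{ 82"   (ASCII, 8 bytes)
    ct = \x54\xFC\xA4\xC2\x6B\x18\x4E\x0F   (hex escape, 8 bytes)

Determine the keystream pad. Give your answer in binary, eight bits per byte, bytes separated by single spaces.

00110010 10010000 11000101 10100101 00010000 00111000 01110110 00111101

Since ct = m ⊕ pad, XORing both sides with m gives pad = m ⊕ ct.
01100110 XOR 01010100 = 00110010
01101100 XOR 11111100 = 10010000
01100001 XOR 10100100 = 11000101
01100111 XOR 11000010 = 10100101
01111011 XOR 01101011 = 00010000
00100000 XOR 00011000 = 00111000
00111000 XOR 01001110 = 01110110
00110010 XOR 00001111 = 00111101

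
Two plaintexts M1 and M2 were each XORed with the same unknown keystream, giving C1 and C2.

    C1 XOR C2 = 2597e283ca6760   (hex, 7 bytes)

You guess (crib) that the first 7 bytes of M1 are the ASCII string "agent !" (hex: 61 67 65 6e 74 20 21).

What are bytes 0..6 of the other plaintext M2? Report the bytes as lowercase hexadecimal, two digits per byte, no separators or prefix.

Since C1 ⊕ C2 = M1 ⊕ M2, XORing with the guessed M1 bytes yields the corresponding M2 bytes: M2 = (C1 ⊕ C2) ⊕ M1.
25 xor 61 = 44
97 xor 67 = f0
e2 xor 65 = 87
83 xor 6e = ed
ca xor 74 = be
67 xor 20 = 47
60 xor 21 = 41

44f087edbe4741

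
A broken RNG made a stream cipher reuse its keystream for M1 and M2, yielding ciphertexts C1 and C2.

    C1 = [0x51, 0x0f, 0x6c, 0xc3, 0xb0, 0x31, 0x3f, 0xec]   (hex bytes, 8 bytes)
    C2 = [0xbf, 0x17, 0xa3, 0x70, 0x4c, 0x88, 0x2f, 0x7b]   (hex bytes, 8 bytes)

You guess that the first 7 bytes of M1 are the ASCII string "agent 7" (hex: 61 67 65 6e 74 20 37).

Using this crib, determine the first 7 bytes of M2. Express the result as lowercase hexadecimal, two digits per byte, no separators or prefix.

8f7faadd889927

First, C1 ⊕ C2 = (M1 ⊕ K) ⊕ (M2 ⊕ K) = M1 ⊕ M2, so the key drops out. Then M2 = (M1 ⊕ M2) ⊕ M1 over the first 7 bytes.
byte 0: (51 ⊕ bf) ⊕ 61 = ee ⊕ 61 = 8f
byte 1: (0f ⊕ 17) ⊕ 67 = 18 ⊕ 67 = 7f
byte 2: (6c ⊕ a3) ⊕ 65 = cf ⊕ 65 = aa
byte 3: (c3 ⊕ 70) ⊕ 6e = b3 ⊕ 6e = dd
byte 4: (b0 ⊕ 4c) ⊕ 74 = fc ⊕ 74 = 88
byte 5: (31 ⊕ 88) ⊕ 20 = b9 ⊕ 20 = 99
byte 6: (3f ⊕ 2f) ⊕ 37 = 10 ⊕ 37 = 27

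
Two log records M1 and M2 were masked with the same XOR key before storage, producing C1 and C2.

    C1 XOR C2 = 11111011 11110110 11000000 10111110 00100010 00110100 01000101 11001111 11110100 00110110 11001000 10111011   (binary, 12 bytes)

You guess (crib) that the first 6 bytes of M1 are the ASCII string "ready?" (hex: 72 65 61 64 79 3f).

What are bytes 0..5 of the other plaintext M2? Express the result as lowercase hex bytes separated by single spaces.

89 93 a1 da 5b 0b

Since C1 ⊕ C2 = M1 ⊕ M2, XORing with the guessed M1 bytes yields the corresponding M2 bytes: M2 = (C1 ⊕ C2) ⊕ M1.
fb xor 72 = 89
f6 xor 65 = 93
c0 xor 61 = a1
be xor 64 = da
22 xor 79 = 5b
34 xor 3f = 0b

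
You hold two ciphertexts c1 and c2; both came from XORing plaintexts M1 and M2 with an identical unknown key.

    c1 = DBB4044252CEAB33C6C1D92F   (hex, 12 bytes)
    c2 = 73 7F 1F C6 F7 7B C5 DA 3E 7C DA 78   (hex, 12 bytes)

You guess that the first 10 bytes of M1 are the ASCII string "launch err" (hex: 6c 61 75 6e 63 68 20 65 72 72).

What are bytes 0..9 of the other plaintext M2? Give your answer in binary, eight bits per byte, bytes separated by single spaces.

11000100 10101010 01101110 11101010 11000110 11011101 01001110 10001100 10001010 11001111

First, c1 ⊕ c2 = (M1 ⊕ K) ⊕ (M2 ⊕ K) = M1 ⊕ M2, so the key drops out. Then M2 = (M1 ⊕ M2) ⊕ M1 over the first 10 bytes.
byte 0: (db xor 73) xor 6c = a8 xor 6c = c4
byte 1: (b4 xor 7f) xor 61 = cb xor 61 = aa
byte 2: (04 xor 1f) xor 75 = 1b xor 75 = 6e
byte 3: (42 xor c6) xor 6e = 84 xor 6e = ea
byte 4: (52 xor f7) xor 63 = a5 xor 63 = c6
byte 5: (ce xor 7b) xor 68 = b5 xor 68 = dd
byte 6: (ab xor c5) xor 20 = 6e xor 20 = 4e
byte 7: (33 xor da) xor 65 = e9 xor 65 = 8c
byte 8: (c6 xor 3e) xor 72 = f8 xor 72 = 8a
byte 9: (c1 xor 7c) xor 72 = bd xor 72 = cf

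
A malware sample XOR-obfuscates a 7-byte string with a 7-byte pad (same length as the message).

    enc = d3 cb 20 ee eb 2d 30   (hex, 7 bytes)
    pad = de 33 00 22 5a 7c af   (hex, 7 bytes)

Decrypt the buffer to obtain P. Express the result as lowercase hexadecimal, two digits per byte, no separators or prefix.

0df820ccb1519f

211 ⊕ 222 =  13
203 ⊕  51 = 248
 32 ⊕   0 =  32
238 ⊕  34 = 204
235 ⊕  90 = 177
 45 ⊕ 124 =  81
 48 ⊕ 175 = 159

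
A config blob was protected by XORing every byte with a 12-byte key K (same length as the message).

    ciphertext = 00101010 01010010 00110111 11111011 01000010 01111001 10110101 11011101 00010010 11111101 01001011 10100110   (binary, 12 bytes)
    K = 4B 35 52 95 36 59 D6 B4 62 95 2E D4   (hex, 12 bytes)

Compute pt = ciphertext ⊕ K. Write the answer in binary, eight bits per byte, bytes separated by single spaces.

01100001 01100111 01100101 01101110 01110100 00100000 01100011 01101001 01110000 01101000 01100101 01110010

XOR is its own inverse, so applying the key byte-wise gives the result directly.
2a XOR 4b = 61
52 XOR 35 = 67
37 XOR 52 = 65
fb XOR 95 = 6e
42 XOR 36 = 74
79 XOR 59 = 20
b5 XOR d6 = 63
dd XOR b4 = 69
12 XOR 62 = 70
fd XOR 95 = 68
4b XOR 2e = 65
a6 XOR d4 = 72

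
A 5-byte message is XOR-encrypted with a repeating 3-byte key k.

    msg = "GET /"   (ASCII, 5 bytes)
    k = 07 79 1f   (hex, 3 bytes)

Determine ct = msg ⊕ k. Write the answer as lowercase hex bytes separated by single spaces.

The 3-byte key repeats, so the effective keystream is 07 79 1f 07 79.
byte 0: 01000111 ⊕ 00000111 = 01000000
byte 1: 01000101 ⊕ 01111001 = 00111100
byte 2: 01010100 ⊕ 00011111 = 01001011
byte 3: 00100000 ⊕ 00000111 = 00100111
byte 4: 00101111 ⊕ 01111001 = 01010110

40 3c 4b 27 56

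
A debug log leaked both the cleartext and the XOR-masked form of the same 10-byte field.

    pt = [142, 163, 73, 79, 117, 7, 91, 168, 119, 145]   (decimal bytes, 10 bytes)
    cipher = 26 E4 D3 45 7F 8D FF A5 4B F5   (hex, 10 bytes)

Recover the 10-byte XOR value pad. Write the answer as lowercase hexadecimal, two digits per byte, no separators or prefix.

Since cipher = pt ⊕ pad, XORing both sides with pt gives pad = pt ⊕ cipher.
8e ⊕ 26 = a8
a3 ⊕ e4 = 47
49 ⊕ d3 = 9a
4f ⊕ 45 = 0a
75 ⊕ 7f = 0a
07 ⊕ 8d = 8a
5b ⊕ ff = a4
a8 ⊕ a5 = 0d
77 ⊕ 4b = 3c
91 ⊕ f5 = 64

a8479a0a0a8aa40d3c64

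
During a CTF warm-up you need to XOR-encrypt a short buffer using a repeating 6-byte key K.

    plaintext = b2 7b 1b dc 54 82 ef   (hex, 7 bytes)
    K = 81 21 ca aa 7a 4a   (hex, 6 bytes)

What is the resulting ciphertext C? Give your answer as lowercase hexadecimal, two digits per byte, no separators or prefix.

The 6-byte key repeats, so the effective keystream is 81 21 ca aa 7a 4a 81.
byte 0: b2 ⊕ 81 = 33
byte 1: 7b ⊕ 21 = 5a
byte 2: 1b ⊕ ca = d1
byte 3: dc ⊕ aa = 76
byte 4: 54 ⊕ 7a = 2e
byte 5: 82 ⊕ 4a = c8
byte 6: ef ⊕ 81 = 6e

335ad1762ec86e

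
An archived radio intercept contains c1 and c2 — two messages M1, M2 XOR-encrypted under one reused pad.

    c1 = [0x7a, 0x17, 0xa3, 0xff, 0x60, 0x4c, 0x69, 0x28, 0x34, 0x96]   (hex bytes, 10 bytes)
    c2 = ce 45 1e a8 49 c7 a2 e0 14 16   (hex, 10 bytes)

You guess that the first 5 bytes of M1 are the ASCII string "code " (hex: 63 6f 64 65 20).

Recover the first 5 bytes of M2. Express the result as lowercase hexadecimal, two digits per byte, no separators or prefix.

d73dd93209

First, c1 ⊕ c2 = (M1 ⊕ K) ⊕ (M2 ⊕ K) = M1 ⊕ M2, so the key drops out. Then M2 = (M1 ⊕ M2) ⊕ M1 over the first 5 bytes.
byte 0: (7a XOR ce) XOR 63 = b4 XOR 63 = d7
byte 1: (17 XOR 45) XOR 6f = 52 XOR 6f = 3d
byte 2: (a3 XOR 1e) XOR 64 = bd XOR 64 = d9
byte 3: (ff XOR a8) XOR 65 = 57 XOR 65 = 32
byte 4: (60 XOR 49) XOR 20 = 29 XOR 20 = 09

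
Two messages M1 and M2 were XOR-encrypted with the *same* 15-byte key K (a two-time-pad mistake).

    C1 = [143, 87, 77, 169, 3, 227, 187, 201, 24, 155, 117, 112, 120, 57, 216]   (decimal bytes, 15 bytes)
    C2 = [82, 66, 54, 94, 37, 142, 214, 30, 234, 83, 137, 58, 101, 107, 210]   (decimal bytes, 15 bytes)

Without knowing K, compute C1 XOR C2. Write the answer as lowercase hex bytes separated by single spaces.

dd 15 7b f7 26 6d 6d d7 f2 c8 fc 4a 1d 52 0a

C1 ⊕ C2 = (M1 ⊕ K) ⊕ (M2 ⊕ K) = M1 ⊕ M2 — the shared key cancels under XOR.
byte 0: 8f ⊕ 52 = dd
byte 1: 57 ⊕ 42 = 15
byte 2: 4d ⊕ 36 = 7b
byte 3: a9 ⊕ 5e = f7
byte 4: 03 ⊕ 25 = 26
byte 5: e3 ⊕ 8e = 6d
byte 6: bb ⊕ d6 = 6d
byte 7: c9 ⊕ 1e = d7
byte 8: 18 ⊕ ea = f2
byte 9: 9b ⊕ 53 = c8
byte 10: 75 ⊕ 89 = fc
byte 11: 70 ⊕ 3a = 4a
byte 12: 78 ⊕ 65 = 1d
byte 13: 39 ⊕ 6b = 52
byte 14: d8 ⊕ d2 = 0a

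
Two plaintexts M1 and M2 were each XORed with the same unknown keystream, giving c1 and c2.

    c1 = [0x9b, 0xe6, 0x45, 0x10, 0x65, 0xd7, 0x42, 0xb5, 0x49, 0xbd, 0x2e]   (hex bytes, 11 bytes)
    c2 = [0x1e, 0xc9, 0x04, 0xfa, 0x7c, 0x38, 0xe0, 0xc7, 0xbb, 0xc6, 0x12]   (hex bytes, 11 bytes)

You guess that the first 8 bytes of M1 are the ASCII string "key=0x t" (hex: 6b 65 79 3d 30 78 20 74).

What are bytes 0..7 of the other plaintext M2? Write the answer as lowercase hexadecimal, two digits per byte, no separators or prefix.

ee4a38d729978206

First, c1 ⊕ c2 = (M1 ⊕ K) ⊕ (M2 ⊕ K) = M1 ⊕ M2, so the key drops out. Then M2 = (M1 ⊕ M2) ⊕ M1 over the first 8 bytes.
byte 0: (9b ⊕ 1e) ⊕ 6b = 85 ⊕ 6b = ee
byte 1: (e6 ⊕ c9) ⊕ 65 = 2f ⊕ 65 = 4a
byte 2: (45 ⊕ 04) ⊕ 79 = 41 ⊕ 79 = 38
byte 3: (10 ⊕ fa) ⊕ 3d = ea ⊕ 3d = d7
byte 4: (65 ⊕ 7c) ⊕ 30 = 19 ⊕ 30 = 29
byte 5: (d7 ⊕ 38) ⊕ 78 = ef ⊕ 78 = 97
byte 6: (42 ⊕ e0) ⊕ 20 = a2 ⊕ 20 = 82
byte 7: (b5 ⊕ c7) ⊕ 74 = 72 ⊕ 74 = 06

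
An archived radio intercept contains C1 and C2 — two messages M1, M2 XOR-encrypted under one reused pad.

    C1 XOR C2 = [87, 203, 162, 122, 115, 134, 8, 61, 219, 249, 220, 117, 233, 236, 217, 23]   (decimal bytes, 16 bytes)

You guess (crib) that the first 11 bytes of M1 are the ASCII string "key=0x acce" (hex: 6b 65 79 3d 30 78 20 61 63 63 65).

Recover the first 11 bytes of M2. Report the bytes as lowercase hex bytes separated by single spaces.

Since C1 ⊕ C2 = M1 ⊕ M2, XORing with the guessed M1 bytes yields the corresponding M2 bytes: M2 = (C1 ⊕ C2) ⊕ M1.
57 ^ 6b = 3c
cb ^ 65 = ae
a2 ^ 79 = db
7a ^ 3d = 47
73 ^ 30 = 43
86 ^ 78 = fe
08 ^ 20 = 28
3d ^ 61 = 5c
db ^ 63 = b8
f9 ^ 63 = 9a
dc ^ 65 = b9

3c ae db 47 43 fe 28 5c b8 9a b9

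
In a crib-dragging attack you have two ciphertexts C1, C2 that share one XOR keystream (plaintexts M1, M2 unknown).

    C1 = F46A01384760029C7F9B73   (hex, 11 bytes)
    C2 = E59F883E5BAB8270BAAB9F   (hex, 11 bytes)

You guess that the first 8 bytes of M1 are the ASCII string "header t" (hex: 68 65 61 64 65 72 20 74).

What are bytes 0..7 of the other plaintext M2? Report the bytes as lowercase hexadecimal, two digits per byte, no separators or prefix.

First, C1 ⊕ C2 = (M1 ⊕ K) ⊕ (M2 ⊕ K) = M1 ⊕ M2, so the key drops out. Then M2 = (M1 ⊕ M2) ⊕ M1 over the first 8 bytes.
byte 0: (f4 XOR e5) XOR 68 = 11 XOR 68 = 79
byte 1: (6a XOR 9f) XOR 65 = f5 XOR 65 = 90
byte 2: (01 XOR 88) XOR 61 = 89 XOR 61 = e8
byte 3: (38 XOR 3e) XOR 64 = 06 XOR 64 = 62
byte 4: (47 XOR 5b) XOR 65 = 1c XOR 65 = 79
byte 5: (60 XOR ab) XOR 72 = cb XOR 72 = b9
byte 6: (02 XOR 82) XOR 20 = 80 XOR 20 = a0
byte 7: (9c XOR 70) XOR 74 = ec XOR 74 = 98

7990e86279b9a098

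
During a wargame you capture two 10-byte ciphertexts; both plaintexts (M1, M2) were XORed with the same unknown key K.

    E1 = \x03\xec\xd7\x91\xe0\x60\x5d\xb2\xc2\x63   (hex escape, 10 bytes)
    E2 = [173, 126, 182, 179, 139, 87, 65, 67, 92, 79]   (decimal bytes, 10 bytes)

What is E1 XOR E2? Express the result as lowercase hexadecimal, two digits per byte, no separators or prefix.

ae9261226b371cf19e2c

E1 ⊕ E2 = (M1 ⊕ K) ⊕ (M2 ⊕ K) = M1 ⊕ M2 — the shared key cancels under XOR.
00000011 XOR 10101101 = 10101110
11101100 XOR 01111110 = 10010010
11010111 XOR 10110110 = 01100001
10010001 XOR 10110011 = 00100010
11100000 XOR 10001011 = 01101011
01100000 XOR 01010111 = 00110111
01011101 XOR 01000001 = 00011100
10110010 XOR 01000011 = 11110001
11000010 XOR 01011100 = 10011110
01100011 XOR 01001111 = 00101100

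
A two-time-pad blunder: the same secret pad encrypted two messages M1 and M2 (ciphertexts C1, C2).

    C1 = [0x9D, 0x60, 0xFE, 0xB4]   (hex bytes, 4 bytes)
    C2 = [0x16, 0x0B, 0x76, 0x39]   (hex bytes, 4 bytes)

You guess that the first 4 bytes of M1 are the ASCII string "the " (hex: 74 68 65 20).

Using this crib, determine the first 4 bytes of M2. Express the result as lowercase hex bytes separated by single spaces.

First, C1 ⊕ C2 = (M1 ⊕ K) ⊕ (M2 ⊕ K) = M1 ⊕ M2, so the key drops out. Then M2 = (M1 ⊕ M2) ⊕ M1 over the first 4 bytes.
byte 0: (9d XOR 16) XOR 74 = 8b XOR 74 = ff
byte 1: (60 XOR 0b) XOR 68 = 6b XOR 68 = 03
byte 2: (fe XOR 76) XOR 65 = 88 XOR 65 = ed
byte 3: (b4 XOR 39) XOR 20 = 8d XOR 20 = ad

ff 03 ed ad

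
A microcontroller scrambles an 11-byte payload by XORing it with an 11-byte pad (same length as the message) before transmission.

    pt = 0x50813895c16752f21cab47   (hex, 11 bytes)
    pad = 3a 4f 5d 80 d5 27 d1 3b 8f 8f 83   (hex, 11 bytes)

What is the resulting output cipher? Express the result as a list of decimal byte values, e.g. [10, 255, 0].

01010000 xor 00111010 = 01101010
10000001 xor 01001111 = 11001110
00111000 xor 01011101 = 01100101
10010101 xor 10000000 = 00010101
11000001 xor 11010101 = 00010100
01100111 xor 00100111 = 01000000
01010010 xor 11010001 = 10000011
11110010 xor 00111011 = 11001001
00011100 xor 10001111 = 10010011
10101011 xor 10001111 = 00100100
01000111 xor 10000011 = 11000100

[106, 206, 101, 21, 20, 64, 131, 201, 147, 36, 196]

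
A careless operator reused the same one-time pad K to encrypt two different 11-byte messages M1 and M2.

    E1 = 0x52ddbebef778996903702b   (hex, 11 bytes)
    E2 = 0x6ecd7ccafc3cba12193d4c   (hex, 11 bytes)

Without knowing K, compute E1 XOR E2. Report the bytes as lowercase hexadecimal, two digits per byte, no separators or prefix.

E1 ⊕ E2 = (M1 ⊕ K) ⊕ (M2 ⊕ K) = M1 ⊕ M2 — the shared key cancels under XOR.
52 ^ 6e = 3c
dd ^ cd = 10
be ^ 7c = c2
be ^ ca = 74
f7 ^ fc = 0b
78 ^ 3c = 44
99 ^ ba = 23
69 ^ 12 = 7b
03 ^ 19 = 1a
70 ^ 3d = 4d
2b ^ 4c = 67

3c10c2740b44237b1a4d67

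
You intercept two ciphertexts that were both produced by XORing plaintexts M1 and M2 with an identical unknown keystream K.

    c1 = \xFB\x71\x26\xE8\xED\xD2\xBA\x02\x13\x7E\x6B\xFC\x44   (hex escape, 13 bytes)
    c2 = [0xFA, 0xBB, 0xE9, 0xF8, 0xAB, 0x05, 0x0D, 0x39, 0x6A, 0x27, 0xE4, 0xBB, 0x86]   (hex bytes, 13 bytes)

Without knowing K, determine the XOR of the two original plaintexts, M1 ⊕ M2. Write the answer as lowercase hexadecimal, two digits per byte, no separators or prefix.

c1 ⊕ c2 = (M1 ⊕ K) ⊕ (M2 ⊕ K) = M1 ⊕ M2 — the shared key cancels under XOR.
byte 0: fb ^ fa = 01
byte 1: 71 ^ bb = ca
byte 2: 26 ^ e9 = cf
byte 3: e8 ^ f8 = 10
byte 4: ed ^ ab = 46
byte 5: d2 ^ 05 = d7
byte 6: ba ^ 0d = b7
byte 7: 02 ^ 39 = 3b
byte 8: 13 ^ 6a = 79
byte 9: 7e ^ 27 = 59
byte 10: 6b ^ e4 = 8f
byte 11: fc ^ bb = 47
byte 12: 44 ^ 86 = c2

01cacf1046d7b73b79598f47c2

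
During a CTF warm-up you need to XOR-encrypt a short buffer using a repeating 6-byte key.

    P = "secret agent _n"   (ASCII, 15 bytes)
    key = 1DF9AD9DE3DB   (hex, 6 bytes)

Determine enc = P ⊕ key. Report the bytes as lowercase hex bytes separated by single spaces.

The 6-byte key repeats, so the effective keystream is 1d f9 ad 9d e3 db 1d f9 ad 9d e3 db 1d f9 ad.
byte 0: 115 xor  29 = 110
byte 1: 101 xor 249 = 156
byte 2:  99 xor 173 = 206
byte 3: 114 xor 157 = 239
byte 4: 101 xor 227 = 134
byte 5: 116 xor 219 = 175
byte 6:  32 xor  29 =  61
byte 7:  97 xor 249 = 152
byte 8: 103 xor 173 = 202
byte 9: 101 xor 157 = 248
byte 10: 110 xor 227 = 141
byte 11: 116 xor 219 = 175
byte 12:  32 xor  29 =  61
byte 13:  95 xor 249 = 166
byte 14: 110 xor 173 = 195

6e 9c ce ef 86 af 3d 98 ca f8 8d af 3d a6 c3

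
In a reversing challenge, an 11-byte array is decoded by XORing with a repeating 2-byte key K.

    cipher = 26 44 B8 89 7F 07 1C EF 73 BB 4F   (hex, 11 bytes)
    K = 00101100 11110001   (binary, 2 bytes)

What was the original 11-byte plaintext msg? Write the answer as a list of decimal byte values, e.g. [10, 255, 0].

The 2-byte key repeats, so the effective keystream is 2c f1 2c f1 2c f1 2c f1 2c f1 2c.
byte 0: 26 XOR 2c = 0a
byte 1: 44 XOR f1 = b5
byte 2: b8 XOR 2c = 94
byte 3: 89 XOR f1 = 78
byte 4: 7f XOR 2c = 53
byte 5: 07 XOR f1 = f6
byte 6: 1c XOR 2c = 30
byte 7: ef XOR f1 = 1e
byte 8: 73 XOR 2c = 5f
byte 9: bb XOR f1 = 4a
byte 10: 4f XOR 2c = 63

[10, 181, 148, 120, 83, 246, 48, 30, 95, 74, 99]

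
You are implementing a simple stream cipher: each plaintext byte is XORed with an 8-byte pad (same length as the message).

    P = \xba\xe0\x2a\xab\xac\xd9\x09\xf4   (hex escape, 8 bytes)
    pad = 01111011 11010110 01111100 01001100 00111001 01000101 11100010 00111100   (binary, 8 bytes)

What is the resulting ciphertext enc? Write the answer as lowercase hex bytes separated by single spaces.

XOR is its own inverse, so applying the key byte-wise gives the result directly.
ba ⊕ 7b = c1
e0 ⊕ d6 = 36
2a ⊕ 7c = 56
ab ⊕ 4c = e7
ac ⊕ 39 = 95
d9 ⊕ 45 = 9c
09 ⊕ e2 = eb
f4 ⊕ 3c = c8

c1 36 56 e7 95 9c eb c8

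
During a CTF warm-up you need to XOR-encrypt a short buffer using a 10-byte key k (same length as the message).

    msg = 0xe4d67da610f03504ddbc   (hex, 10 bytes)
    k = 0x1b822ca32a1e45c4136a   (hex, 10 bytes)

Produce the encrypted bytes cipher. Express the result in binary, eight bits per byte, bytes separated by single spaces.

11111111 01010100 01010001 00000101 00111010 11101110 01110000 11000000 11001110 11010110

XOR is its own inverse, so applying the key byte-wise gives the result directly.
11100100 ⊕ 00011011 = 11111111
11010110 ⊕ 10000010 = 01010100
01111101 ⊕ 00101100 = 01010001
10100110 ⊕ 10100011 = 00000101
00010000 ⊕ 00101010 = 00111010
11110000 ⊕ 00011110 = 11101110
00110101 ⊕ 01000101 = 01110000
00000100 ⊕ 11000100 = 11000000
11011101 ⊕ 00010011 = 11001110
10111100 ⊕ 01101010 = 11010110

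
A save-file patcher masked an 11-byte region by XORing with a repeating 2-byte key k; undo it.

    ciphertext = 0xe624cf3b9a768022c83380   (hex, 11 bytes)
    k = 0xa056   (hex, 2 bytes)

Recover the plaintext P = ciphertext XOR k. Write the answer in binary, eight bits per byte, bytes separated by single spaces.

The 2-byte key repeats, so the effective keystream is a0 56 a0 56 a0 56 a0 56 a0 56 a0.
byte 0: 11100110 ⊕ 10100000 = 01000110
byte 1: 00100100 ⊕ 01010110 = 01110010
byte 2: 11001111 ⊕ 10100000 = 01101111
byte 3: 00111011 ⊕ 01010110 = 01101101
byte 4: 10011010 ⊕ 10100000 = 00111010
byte 5: 01110110 ⊕ 01010110 = 00100000
byte 6: 10000000 ⊕ 10100000 = 00100000
byte 7: 00100010 ⊕ 01010110 = 01110100
byte 8: 11001000 ⊕ 10100000 = 01101000
byte 9: 00110011 ⊕ 01010110 = 01100101
byte 10: 10000000 ⊕ 10100000 = 00100000

01000110 01110010 01101111 01101101 00111010 00100000 00100000 01110100 01101000 01100101 00100000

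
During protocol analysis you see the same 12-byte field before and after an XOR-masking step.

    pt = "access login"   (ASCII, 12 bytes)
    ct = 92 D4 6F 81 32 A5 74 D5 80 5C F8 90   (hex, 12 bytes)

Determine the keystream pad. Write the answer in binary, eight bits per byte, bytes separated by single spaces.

Since ct = pt ⊕ pad, XORing both sides with pt gives pad = pt ⊕ ct.
61 xor 92 = f3
63 xor d4 = b7
63 xor 6f = 0c
65 xor 81 = e4
73 xor 32 = 41
73 xor a5 = d6
20 xor 74 = 54
6c xor d5 = b9
6f xor 80 = ef
67 xor 5c = 3b
69 xor f8 = 91
6e xor 90 = fe

11110011 10110111 00001100 11100100 01000001 11010110 01010100 10111001 11101111 00111011 10010001 11111110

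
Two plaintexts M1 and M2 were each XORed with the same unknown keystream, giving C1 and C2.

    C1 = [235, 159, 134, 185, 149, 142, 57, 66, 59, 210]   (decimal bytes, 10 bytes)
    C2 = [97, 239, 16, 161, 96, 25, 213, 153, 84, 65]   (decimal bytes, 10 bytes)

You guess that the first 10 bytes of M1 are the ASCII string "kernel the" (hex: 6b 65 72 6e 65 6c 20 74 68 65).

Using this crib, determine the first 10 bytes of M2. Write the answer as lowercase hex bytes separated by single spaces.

e1 15 e4 76 90 fb cc af 07 f6

First, C1 ⊕ C2 = (M1 ⊕ K) ⊕ (M2 ⊕ K) = M1 ⊕ M2, so the key drops out. Then M2 = (M1 ⊕ M2) ⊕ M1 over the first 10 bytes.
byte 0: (eb ^ 61) ^ 6b = 8a ^ 6b = e1
byte 1: (9f ^ ef) ^ 65 = 70 ^ 65 = 15
byte 2: (86 ^ 10) ^ 72 = 96 ^ 72 = e4
byte 3: (b9 ^ a1) ^ 6e = 18 ^ 6e = 76
byte 4: (95 ^ 60) ^ 65 = f5 ^ 65 = 90
byte 5: (8e ^ 19) ^ 6c = 97 ^ 6c = fb
byte 6: (39 ^ d5) ^ 20 = ec ^ 20 = cc
byte 7: (42 ^ 99) ^ 74 = db ^ 74 = af
byte 8: (3b ^ 54) ^ 68 = 6f ^ 68 = 07
byte 9: (d2 ^ 41) ^ 65 = 93 ^ 65 = f6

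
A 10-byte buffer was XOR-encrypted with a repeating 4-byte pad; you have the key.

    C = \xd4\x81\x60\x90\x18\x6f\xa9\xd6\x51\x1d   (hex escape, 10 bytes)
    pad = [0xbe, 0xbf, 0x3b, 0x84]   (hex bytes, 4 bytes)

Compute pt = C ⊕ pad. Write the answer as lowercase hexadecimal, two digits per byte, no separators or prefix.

The 4-byte key repeats, so the effective keystream is be bf 3b 84 be bf 3b 84 be bf.
byte 0: d4 XOR be = 6a
byte 1: 81 XOR bf = 3e
byte 2: 60 XOR 3b = 5b
byte 3: 90 XOR 84 = 14
byte 4: 18 XOR be = a6
byte 5: 6f XOR bf = d0
byte 6: a9 XOR 3b = 92
byte 7: d6 XOR 84 = 52
byte 8: 51 XOR be = ef
byte 9: 1d XOR bf = a2

6a3e5b14a6d09252efa2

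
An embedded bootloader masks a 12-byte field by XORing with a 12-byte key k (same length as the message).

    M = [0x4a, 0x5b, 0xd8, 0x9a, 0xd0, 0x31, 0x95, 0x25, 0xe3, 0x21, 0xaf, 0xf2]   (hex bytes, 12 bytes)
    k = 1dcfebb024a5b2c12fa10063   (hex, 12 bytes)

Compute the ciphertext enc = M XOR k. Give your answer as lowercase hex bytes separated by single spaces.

57 94 33 2a f4 94 27 e4 cc 80 af 91

4a XOR 1d = 57
5b XOR cf = 94
d8 XOR eb = 33
9a XOR b0 = 2a
d0 XOR 24 = f4
31 XOR a5 = 94
95 XOR b2 = 27
25 XOR c1 = e4
e3 XOR 2f = cc
21 XOR a1 = 80
af XOR 00 = af
f2 XOR 63 = 91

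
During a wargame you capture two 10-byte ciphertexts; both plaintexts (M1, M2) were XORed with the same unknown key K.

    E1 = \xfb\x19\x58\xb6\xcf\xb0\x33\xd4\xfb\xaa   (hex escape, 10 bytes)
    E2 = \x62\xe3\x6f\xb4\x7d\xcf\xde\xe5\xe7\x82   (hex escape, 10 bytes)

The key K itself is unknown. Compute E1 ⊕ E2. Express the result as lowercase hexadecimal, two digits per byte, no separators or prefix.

99fa3702b27fed311c28

E1 ⊕ E2 = (M1 ⊕ K) ⊕ (M2 ⊕ K) = M1 ⊕ M2 — the shared key cancels under XOR.
byte 0: fb ⊕ 62 = 99
byte 1: 19 ⊕ e3 = fa
byte 2: 58 ⊕ 6f = 37
byte 3: b6 ⊕ b4 = 02
byte 4: cf ⊕ 7d = b2
byte 5: b0 ⊕ cf = 7f
byte 6: 33 ⊕ de = ed
byte 7: d4 ⊕ e5 = 31
byte 8: fb ⊕ e7 = 1c
byte 9: aa ⊕ 82 = 28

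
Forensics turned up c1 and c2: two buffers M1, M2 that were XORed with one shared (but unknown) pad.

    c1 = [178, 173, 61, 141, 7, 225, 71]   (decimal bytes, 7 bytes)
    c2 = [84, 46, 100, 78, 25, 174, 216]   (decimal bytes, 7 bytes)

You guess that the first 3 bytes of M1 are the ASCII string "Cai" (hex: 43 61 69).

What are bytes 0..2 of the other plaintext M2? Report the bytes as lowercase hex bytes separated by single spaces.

First, c1 ⊕ c2 = (M1 ⊕ K) ⊕ (M2 ⊕ K) = M1 ⊕ M2, so the key drops out. Then M2 = (M1 ⊕ M2) ⊕ M1 over the first 3 bytes.
byte 0: (b2 XOR 54) XOR 43 = e6 XOR 43 = a5
byte 1: (ad XOR 2e) XOR 61 = 83 XOR 61 = e2
byte 2: (3d XOR 64) XOR 69 = 59 XOR 69 = 30

a5 e2 30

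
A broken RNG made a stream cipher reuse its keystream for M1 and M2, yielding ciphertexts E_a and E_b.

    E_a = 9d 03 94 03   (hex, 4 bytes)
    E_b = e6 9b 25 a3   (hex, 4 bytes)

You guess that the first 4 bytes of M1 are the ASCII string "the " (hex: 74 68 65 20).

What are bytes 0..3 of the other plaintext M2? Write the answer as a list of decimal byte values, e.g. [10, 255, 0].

[15, 240, 212, 128]

First, E_a ⊕ E_b = (M1 ⊕ K) ⊕ (M2 ⊕ K) = M1 ⊕ M2, so the key drops out. Then M2 = (M1 ⊕ M2) ⊕ M1 over the first 4 bytes.
byte 0: (9d XOR e6) XOR 74 = 7b XOR 74 = 0f
byte 1: (03 XOR 9b) XOR 68 = 98 XOR 68 = f0
byte 2: (94 XOR 25) XOR 65 = b1 XOR 65 = d4
byte 3: (03 XOR a3) XOR 20 = a0 XOR 20 = 80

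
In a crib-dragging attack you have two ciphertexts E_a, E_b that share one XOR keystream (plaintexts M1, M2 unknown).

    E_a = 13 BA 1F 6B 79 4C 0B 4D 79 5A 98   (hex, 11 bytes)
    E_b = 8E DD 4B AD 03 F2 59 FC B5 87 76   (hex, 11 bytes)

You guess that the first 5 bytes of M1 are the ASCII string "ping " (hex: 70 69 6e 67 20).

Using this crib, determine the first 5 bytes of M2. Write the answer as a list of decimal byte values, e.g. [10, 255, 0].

[237, 14, 58, 161, 90]

First, E_a ⊕ E_b = (M1 ⊕ K) ⊕ (M2 ⊕ K) = M1 ⊕ M2, so the key drops out. Then M2 = (M1 ⊕ M2) ⊕ M1 over the first 5 bytes.
byte 0: (13 ⊕ 8e) ⊕ 70 = 9d ⊕ 70 = ed
byte 1: (ba ⊕ dd) ⊕ 69 = 67 ⊕ 69 = 0e
byte 2: (1f ⊕ 4b) ⊕ 6e = 54 ⊕ 6e = 3a
byte 3: (6b ⊕ ad) ⊕ 67 = c6 ⊕ 67 = a1
byte 4: (79 ⊕ 03) ⊕ 20 = 7a ⊕ 20 = 5a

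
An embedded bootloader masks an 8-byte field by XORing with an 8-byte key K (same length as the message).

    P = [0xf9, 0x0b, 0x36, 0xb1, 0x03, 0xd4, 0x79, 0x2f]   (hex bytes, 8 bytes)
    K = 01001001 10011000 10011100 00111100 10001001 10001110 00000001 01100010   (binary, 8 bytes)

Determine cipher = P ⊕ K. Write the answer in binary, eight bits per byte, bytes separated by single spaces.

XOR is its own inverse, so applying the key byte-wise gives the result directly.
f9 XOR 49 = b0
0b XOR 98 = 93
36 XOR 9c = aa
b1 XOR 3c = 8d
03 XOR 89 = 8a
d4 XOR 8e = 5a
79 XOR 01 = 78
2f XOR 62 = 4d

10110000 10010011 10101010 10001101 10001010 01011010 01111000 01001101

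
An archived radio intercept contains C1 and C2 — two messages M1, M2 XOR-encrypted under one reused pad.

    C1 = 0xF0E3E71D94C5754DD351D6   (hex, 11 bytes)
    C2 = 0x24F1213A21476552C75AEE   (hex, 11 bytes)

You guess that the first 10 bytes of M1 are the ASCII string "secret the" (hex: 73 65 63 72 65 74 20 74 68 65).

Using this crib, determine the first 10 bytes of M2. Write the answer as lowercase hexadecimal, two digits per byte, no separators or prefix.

First, C1 ⊕ C2 = (M1 ⊕ K) ⊕ (M2 ⊕ K) = M1 ⊕ M2, so the key drops out. Then M2 = (M1 ⊕ M2) ⊕ M1 over the first 10 bytes.
byte 0: (f0 ⊕ 24) ⊕ 73 = d4 ⊕ 73 = a7
byte 1: (e3 ⊕ f1) ⊕ 65 = 12 ⊕ 65 = 77
byte 2: (e7 ⊕ 21) ⊕ 63 = c6 ⊕ 63 = a5
byte 3: (1d ⊕ 3a) ⊕ 72 = 27 ⊕ 72 = 55
byte 4: (94 ⊕ 21) ⊕ 65 = b5 ⊕ 65 = d0
byte 5: (c5 ⊕ 47) ⊕ 74 = 82 ⊕ 74 = f6
byte 6: (75 ⊕ 65) ⊕ 20 = 10 ⊕ 20 = 30
byte 7: (4d ⊕ 52) ⊕ 74 = 1f ⊕ 74 = 6b
byte 8: (d3 ⊕ c7) ⊕ 68 = 14 ⊕ 68 = 7c
byte 9: (51 ⊕ 5a) ⊕ 65 = 0b ⊕ 65 = 6e

a777a555d0f6306b7c6e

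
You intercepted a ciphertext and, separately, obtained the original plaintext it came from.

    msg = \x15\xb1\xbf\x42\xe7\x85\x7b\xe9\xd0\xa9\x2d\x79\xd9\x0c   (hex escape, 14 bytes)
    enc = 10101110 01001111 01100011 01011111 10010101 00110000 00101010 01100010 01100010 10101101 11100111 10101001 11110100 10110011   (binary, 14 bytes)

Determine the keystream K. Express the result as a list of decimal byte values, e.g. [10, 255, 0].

Since enc = msg ⊕ K, XORing both sides with msg gives K = msg ⊕ enc.
byte 0: 15 ⊕ ae = bb
byte 1: b1 ⊕ 4f = fe
byte 2: bf ⊕ 63 = dc
byte 3: 42 ⊕ 5f = 1d
byte 4: e7 ⊕ 95 = 72
byte 5: 85 ⊕ 30 = b5
byte 6: 7b ⊕ 2a = 51
byte 7: e9 ⊕ 62 = 8b
byte 8: d0 ⊕ 62 = b2
byte 9: a9 ⊕ ad = 04
byte 10: 2d ⊕ e7 = ca
byte 11: 79 ⊕ a9 = d0
byte 12: d9 ⊕ f4 = 2d
byte 13: 0c ⊕ b3 = bf

[187, 254, 220, 29, 114, 181, 81, 139, 178, 4, 202, 208, 45, 191]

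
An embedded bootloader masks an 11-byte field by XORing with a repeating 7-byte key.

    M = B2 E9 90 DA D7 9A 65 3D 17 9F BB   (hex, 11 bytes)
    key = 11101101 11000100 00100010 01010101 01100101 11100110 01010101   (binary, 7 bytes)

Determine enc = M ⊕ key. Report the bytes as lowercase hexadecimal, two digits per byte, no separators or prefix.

5f2db28fb27c30d0d3bdee

The 7-byte key repeats, so the effective keystream is ed c4 22 55 65 e6 55 ed c4 22 55.
byte 0: b2 XOR ed = 5f
byte 1: e9 XOR c4 = 2d
byte 2: 90 XOR 22 = b2
byte 3: da XOR 55 = 8f
byte 4: d7 XOR 65 = b2
byte 5: 9a XOR e6 = 7c
byte 6: 65 XOR 55 = 30
byte 7: 3d XOR ed = d0
byte 8: 17 XOR c4 = d3
byte 9: 9f XOR 22 = bd
byte 10: bb XOR 55 = ee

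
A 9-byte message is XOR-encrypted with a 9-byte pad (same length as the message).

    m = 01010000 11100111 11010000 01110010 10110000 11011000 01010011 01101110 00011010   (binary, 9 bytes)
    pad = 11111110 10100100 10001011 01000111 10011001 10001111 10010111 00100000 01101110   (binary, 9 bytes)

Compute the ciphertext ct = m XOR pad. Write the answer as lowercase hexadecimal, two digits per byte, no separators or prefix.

ae435b352957c44e74

XOR is its own inverse, so applying the key byte-wise gives the result directly.
byte 0: 50 ⊕ fe = ae
byte 1: e7 ⊕ a4 = 43
byte 2: d0 ⊕ 8b = 5b
byte 3: 72 ⊕ 47 = 35
byte 4: b0 ⊕ 99 = 29
byte 5: d8 ⊕ 8f = 57
byte 6: 53 ⊕ 97 = c4
byte 7: 6e ⊕ 20 = 4e
byte 8: 1a ⊕ 6e = 74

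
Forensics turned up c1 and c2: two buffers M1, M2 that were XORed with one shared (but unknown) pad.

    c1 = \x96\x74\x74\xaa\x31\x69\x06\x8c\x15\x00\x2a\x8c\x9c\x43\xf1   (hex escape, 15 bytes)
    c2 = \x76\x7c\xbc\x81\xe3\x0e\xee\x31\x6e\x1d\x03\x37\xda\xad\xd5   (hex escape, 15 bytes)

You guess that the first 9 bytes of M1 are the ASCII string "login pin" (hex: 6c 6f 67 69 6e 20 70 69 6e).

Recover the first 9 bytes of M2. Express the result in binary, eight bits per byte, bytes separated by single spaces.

First, c1 ⊕ c2 = (M1 ⊕ K) ⊕ (M2 ⊕ K) = M1 ⊕ M2, so the key drops out. Then M2 = (M1 ⊕ M2) ⊕ M1 over the first 9 bytes.
byte 0: (96 ^ 76) ^ 6c = e0 ^ 6c = 8c
byte 1: (74 ^ 7c) ^ 6f = 08 ^ 6f = 67
byte 2: (74 ^ bc) ^ 67 = c8 ^ 67 = af
byte 3: (aa ^ 81) ^ 69 = 2b ^ 69 = 42
byte 4: (31 ^ e3) ^ 6e = d2 ^ 6e = bc
byte 5: (69 ^ 0e) ^ 20 = 67 ^ 20 = 47
byte 6: (06 ^ ee) ^ 70 = e8 ^ 70 = 98
byte 7: (8c ^ 31) ^ 69 = bd ^ 69 = d4
byte 8: (15 ^ 6e) ^ 6e = 7b ^ 6e = 15

10001100 01100111 10101111 01000010 10111100 01000111 10011000 11010100 00010101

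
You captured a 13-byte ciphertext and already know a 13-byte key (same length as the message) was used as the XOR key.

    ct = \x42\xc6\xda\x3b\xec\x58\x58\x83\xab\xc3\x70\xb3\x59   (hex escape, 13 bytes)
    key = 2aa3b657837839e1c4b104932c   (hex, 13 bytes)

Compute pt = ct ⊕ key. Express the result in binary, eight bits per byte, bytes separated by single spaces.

01101000 01100101 01101100 01101100 01101111 00100000 01100001 01100010 01101111 01110010 01110100 00100000 01110101

XOR is its own inverse, so applying the key byte-wise gives the result directly.
byte 0: 42 ^ 2a = 68
byte 1: c6 ^ a3 = 65
byte 2: da ^ b6 = 6c
byte 3: 3b ^ 57 = 6c
byte 4: ec ^ 83 = 6f
byte 5: 58 ^ 78 = 20
byte 6: 58 ^ 39 = 61
byte 7: 83 ^ e1 = 62
byte 8: ab ^ c4 = 6f
byte 9: c3 ^ b1 = 72
byte 10: 70 ^ 04 = 74
byte 11: b3 ^ 93 = 20
byte 12: 59 ^ 2c = 75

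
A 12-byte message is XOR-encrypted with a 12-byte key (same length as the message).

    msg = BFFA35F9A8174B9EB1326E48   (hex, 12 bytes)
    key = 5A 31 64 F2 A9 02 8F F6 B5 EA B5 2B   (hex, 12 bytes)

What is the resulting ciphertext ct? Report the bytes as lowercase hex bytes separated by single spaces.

XOR is its own inverse, so applying the key byte-wise gives the result directly.
10111111 XOR 01011010 = 11100101
11111010 XOR 00110001 = 11001011
00110101 XOR 01100100 = 01010001
11111001 XOR 11110010 = 00001011
10101000 XOR 10101001 = 00000001
00010111 XOR 00000010 = 00010101
01001011 XOR 10001111 = 11000100
10011110 XOR 11110110 = 01101000
10110001 XOR 10110101 = 00000100
00110010 XOR 11101010 = 11011000
01101110 XOR 10110101 = 11011011
01001000 XOR 00101011 = 01100011

e5 cb 51 0b 01 15 c4 68 04 d8 db 63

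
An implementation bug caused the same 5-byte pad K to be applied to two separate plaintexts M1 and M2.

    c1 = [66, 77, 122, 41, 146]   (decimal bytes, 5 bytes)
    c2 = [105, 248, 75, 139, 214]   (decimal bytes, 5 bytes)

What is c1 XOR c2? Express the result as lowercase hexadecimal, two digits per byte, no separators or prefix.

2bb531a244

c1 ⊕ c2 = (M1 ⊕ K) ⊕ (M2 ⊕ K) = M1 ⊕ M2 — the shared key cancels under XOR.
01000010 ⊕ 01101001 = 00101011
01001101 ⊕ 11111000 = 10110101
01111010 ⊕ 01001011 = 00110001
00101001 ⊕ 10001011 = 10100010
10010010 ⊕ 11010110 = 01000100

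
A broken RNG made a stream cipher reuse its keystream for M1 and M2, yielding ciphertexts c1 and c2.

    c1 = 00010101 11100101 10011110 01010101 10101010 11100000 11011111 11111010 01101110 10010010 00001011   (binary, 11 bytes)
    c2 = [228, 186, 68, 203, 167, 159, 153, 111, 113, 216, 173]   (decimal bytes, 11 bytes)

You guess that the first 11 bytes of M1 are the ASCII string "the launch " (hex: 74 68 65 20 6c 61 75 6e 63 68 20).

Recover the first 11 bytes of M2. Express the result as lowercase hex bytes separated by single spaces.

First, c1 ⊕ c2 = (M1 ⊕ K) ⊕ (M2 ⊕ K) = M1 ⊕ M2, so the key drops out. Then M2 = (M1 ⊕ M2) ⊕ M1 over the first 11 bytes.
byte 0: (15 XOR e4) XOR 74 = f1 XOR 74 = 85
byte 1: (e5 XOR ba) XOR 68 = 5f XOR 68 = 37
byte 2: (9e XOR 44) XOR 65 = da XOR 65 = bf
byte 3: (55 XOR cb) XOR 20 = 9e XOR 20 = be
byte 4: (aa XOR a7) XOR 6c = 0d XOR 6c = 61
byte 5: (e0 XOR 9f) XOR 61 = 7f XOR 61 = 1e
byte 6: (df XOR 99) XOR 75 = 46 XOR 75 = 33
byte 7: (fa XOR 6f) XOR 6e = 95 XOR 6e = fb
byte 8: (6e XOR 71) XOR 63 = 1f XOR 63 = 7c
byte 9: (92 XOR d8) XOR 68 = 4a XOR 68 = 22
byte 10: (0b XOR ad) XOR 20 = a6 XOR 20 = 86

85 37 bf be 61 1e 33 fb 7c 22 86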